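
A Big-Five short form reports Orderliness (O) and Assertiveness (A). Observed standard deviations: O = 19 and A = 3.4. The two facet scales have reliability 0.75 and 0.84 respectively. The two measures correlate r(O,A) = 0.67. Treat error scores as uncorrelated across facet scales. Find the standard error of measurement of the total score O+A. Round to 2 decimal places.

Var(total) = 372.56 + 86.564 = 459.124.
True-score variance = 280.46 + 86.564 = 367.024, so reliability = 0.7994.
Error variance = 459.124 − 367.024 = 92.0996; SEM = √92.0996 = 9.60.

9.60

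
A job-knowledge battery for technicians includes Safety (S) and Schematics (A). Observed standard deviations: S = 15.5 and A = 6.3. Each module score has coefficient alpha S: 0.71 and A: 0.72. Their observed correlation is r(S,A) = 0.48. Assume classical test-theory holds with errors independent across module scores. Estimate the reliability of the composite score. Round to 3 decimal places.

0.784

Var(S+A) = 15.5² + 6.3² + 2·[15.5·6.3·0.48] = 279.94 + 93.744 = 373.684.
Because errors are independent across components, Cov(Tᵢ,Tⱼ) = Cov(Xᵢ,Xⱼ); the off-diagonal part of the true-score variance is the same as above.
True-score variance = [15.5²·0.71 + 6.3²·0.72] + 93.744 = 199.154 + 93.744 = 292.898.
Reliability = 292.898 / 373.684 = 0.784.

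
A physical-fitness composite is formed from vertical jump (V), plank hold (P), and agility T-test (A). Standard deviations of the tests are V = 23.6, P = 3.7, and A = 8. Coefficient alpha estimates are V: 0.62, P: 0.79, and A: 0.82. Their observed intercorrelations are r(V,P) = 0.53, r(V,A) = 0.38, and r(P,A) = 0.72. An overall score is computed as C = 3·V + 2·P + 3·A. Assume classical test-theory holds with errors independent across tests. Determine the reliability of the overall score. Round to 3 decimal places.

0.739

Var(C) = 3²·23.6² + 2²·3.7² + 3²·8² + 2·[6·23.6·3.7·0.53 + 9·23.6·8·0.38 + 6·3.7·8·0.72] = 5643.4 + 2102.49 = 7745.89.
Under uncorrelated errors the observed covariances equal the true-score covariances, so only the own-variance terms attenuate.
True-score variance = [3²·23.6²·0.62 + 2²·3.7²·0.79 + 3²·8²·0.82] + 2102.49 = 3623.42 + 2102.49 = 5725.91.
Reliability = 5725.91 / 7745.89 = 0.739.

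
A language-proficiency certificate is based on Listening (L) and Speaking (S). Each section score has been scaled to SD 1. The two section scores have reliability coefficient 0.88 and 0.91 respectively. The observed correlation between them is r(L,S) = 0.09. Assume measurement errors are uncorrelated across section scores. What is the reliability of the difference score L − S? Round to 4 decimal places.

0.8846

Var(L−S) = 1 + 1 − 2·0.09 = 2 − 0.18 = 1.82.
Under uncorrelated errors the observed covariances equal the true-score covariances, so only the own-variance terms attenuate.
True-score variance = [0.88 + 0.91] − 0.18 = 1.79 − 0.18 = 1.61.
Reliability = 1.61 / 1.82 = 0.8846.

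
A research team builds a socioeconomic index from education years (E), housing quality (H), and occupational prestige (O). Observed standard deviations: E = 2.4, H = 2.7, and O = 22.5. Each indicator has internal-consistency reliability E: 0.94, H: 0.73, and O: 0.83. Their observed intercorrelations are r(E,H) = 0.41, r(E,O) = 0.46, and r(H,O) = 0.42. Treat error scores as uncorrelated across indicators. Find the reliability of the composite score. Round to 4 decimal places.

Var(E+H+O) = 2.4² + 2.7² + 22.5² + 2·[2.4·2.7·0.41 + 2.4·22.5·0.46 + 2.7·22.5·0.42] = 519.3 + 106.024 = 625.324.
Under uncorrelated errors the observed covariances equal the true-score covariances, so only the own-variance terms attenuate.
True-score variance = [2.4²·0.94 + 2.7²·0.73 + 22.5²·0.83] + 106.024 = 430.924 + 106.024 = 536.947.
Reliability = 536.947 / 625.324 = 0.8587.

0.8587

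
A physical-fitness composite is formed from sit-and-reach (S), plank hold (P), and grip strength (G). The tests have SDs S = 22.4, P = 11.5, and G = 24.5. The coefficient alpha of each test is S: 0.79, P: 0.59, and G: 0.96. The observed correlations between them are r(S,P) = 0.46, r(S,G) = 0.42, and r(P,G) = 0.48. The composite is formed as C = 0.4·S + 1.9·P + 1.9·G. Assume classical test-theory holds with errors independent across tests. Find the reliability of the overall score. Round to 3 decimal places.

Var(C) = 0.4²·22.4² + 1.9²·11.5² + 1.9²·24.5² + 2·[0.76·22.4·11.5·0.46 + 0.76·22.4·24.5·0.42 + 3.61·11.5·24.5·0.48] = 2724.61 + 1506.9 = 4231.51.
With uncorrelated errors the cross-covariances are all true-score covariance, so they carry over unchanged; only the diagonal terms shrink to ρᵢσᵢ².
True-score variance = [0.4²·22.4²·0.79 + 1.9²·11.5²·0.59 + 1.9²·24.5²·0.96] + 1506.9 = 2425.33 + 1506.9 = 3932.23.
Reliability = 3932.23 / 4231.51 = 0.929.

0.929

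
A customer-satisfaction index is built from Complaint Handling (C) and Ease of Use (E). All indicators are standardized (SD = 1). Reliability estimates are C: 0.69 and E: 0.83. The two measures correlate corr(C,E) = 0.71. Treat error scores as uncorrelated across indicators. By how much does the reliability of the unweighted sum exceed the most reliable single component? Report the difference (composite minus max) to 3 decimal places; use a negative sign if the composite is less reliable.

0.030

Var(sum) = 2 + 1.42 = 3.42; true-score variance = 1.52 + 1.42 = 2.94; composite reliability = 0.8596.
Max component reliability = 0.8300.
Difference = 0.8596 − 0.8300 = 0.030.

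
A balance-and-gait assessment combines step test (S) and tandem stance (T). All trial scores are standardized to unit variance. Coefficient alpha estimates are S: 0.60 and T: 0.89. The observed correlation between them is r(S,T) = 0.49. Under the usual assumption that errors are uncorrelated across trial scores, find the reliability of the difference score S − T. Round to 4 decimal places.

0.5000

Var(S−T) = 1 + 1 − 2·0.49 = 2 − 0.98 = 1.02.
With uncorrelated errors the cross-covariances are all true-score covariance, so they carry over unchanged; only the diagonal terms shrink to ρᵢσᵢ².
True-score variance = [0.60 + 0.89] − 0.98 = 1.49 − 0.98 = 0.51.
Reliability = 0.51 / 1.02 = 0.5000.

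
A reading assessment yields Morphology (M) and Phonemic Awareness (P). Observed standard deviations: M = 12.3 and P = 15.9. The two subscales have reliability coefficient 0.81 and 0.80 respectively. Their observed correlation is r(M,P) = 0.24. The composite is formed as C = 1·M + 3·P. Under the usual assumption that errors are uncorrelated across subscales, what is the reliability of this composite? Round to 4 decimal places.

Var(C) = 12.3² + 3²·15.9² + 2·[3·12.3·15.9·0.24] = 2426.58 + 281.621 = 2708.2.
Because errors are independent across components, Cov(Tᵢ,Tⱼ) = Cov(Xᵢ,Xⱼ); the off-diagonal part of the true-score variance is the same as above.
True-score variance = [12.3²·0.81 + 3²·15.9²·0.80] + 281.621 = 1942.78 + 281.621 = 2224.4.
Reliability = 2224.4 / 2708.2 = 0.8214.

0.8214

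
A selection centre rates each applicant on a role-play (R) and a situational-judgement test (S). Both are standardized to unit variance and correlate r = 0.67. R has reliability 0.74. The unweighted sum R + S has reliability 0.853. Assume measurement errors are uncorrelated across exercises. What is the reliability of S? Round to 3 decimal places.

Var(R+S) = 2 + 2·0.67 = 3.340.
True-score variance = ρ_R + ρ_S + 2·0.67, so 0.853 = (0.74 + ρ_S + 1.34) / 3.340.
ρ_S = 0.853·3.340 − 0.74 − 1.34 = 0.769.

0.769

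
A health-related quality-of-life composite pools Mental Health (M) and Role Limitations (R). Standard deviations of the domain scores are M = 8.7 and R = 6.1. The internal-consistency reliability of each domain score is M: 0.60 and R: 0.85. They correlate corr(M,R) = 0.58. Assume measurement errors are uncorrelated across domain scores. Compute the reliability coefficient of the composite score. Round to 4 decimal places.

Var(M+R) = 8.7² + 6.1² + 2·[8.7·6.1·0.58] = 112.9 + 61.5612 = 174.461.
With uncorrelated errors the cross-covariances are all true-score covariance, so they carry over unchanged; only the diagonal terms shrink to ρᵢσᵢ².
True-score variance = [8.7²·0.60 + 6.1²·0.85] + 61.5612 = 77.0425 + 61.5612 = 138.604.
Reliability = 138.604 / 174.461 = 0.7945.

0.7945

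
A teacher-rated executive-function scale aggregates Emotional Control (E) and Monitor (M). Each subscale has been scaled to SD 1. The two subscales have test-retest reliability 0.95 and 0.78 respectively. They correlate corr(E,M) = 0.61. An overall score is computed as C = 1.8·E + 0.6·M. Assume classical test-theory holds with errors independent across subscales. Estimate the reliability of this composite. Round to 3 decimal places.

0.951

Var(C) = 1.8² + 0.6² + 2·[1.08·0.61] = 3.6 + 1.3176 = 4.9176.
With uncorrelated errors the cross-covariances are all true-score covariance, so they carry over unchanged; only the diagonal terms shrink to ρᵢσᵢ².
True-score variance = [1.8²·0.95 + 0.6²·0.78] + 1.3176 = 3.3588 + 1.3176 = 4.6764.
Reliability = 4.6764 / 4.9176 = 0.951.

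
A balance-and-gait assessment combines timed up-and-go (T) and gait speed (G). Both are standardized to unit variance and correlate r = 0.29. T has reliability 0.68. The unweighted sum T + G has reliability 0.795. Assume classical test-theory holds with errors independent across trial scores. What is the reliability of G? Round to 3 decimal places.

Var(T+G) = 2 + 2·0.29 = 2.580.
True-score variance = ρ_T + ρ_G + 2·0.29, so 0.795 = (0.68 + ρ_G + 0.58) / 2.580.
ρ_G = 0.795·2.580 − 0.68 − 0.58 = 0.791.

0.791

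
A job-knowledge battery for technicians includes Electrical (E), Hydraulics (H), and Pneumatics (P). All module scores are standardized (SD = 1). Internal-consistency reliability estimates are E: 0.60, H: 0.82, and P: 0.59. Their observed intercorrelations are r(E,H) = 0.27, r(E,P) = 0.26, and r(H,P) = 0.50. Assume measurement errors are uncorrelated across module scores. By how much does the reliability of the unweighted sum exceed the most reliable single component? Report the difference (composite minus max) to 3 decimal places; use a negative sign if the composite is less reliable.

Var(sum) = 3 + 2.06 = 5.06; true-score variance = 2.01 + 2.06 = 4.07; composite reliability = 0.8043.
Max component reliability = 0.8200.
Difference = 0.8043 − 0.8200 = -0.016.

-0.016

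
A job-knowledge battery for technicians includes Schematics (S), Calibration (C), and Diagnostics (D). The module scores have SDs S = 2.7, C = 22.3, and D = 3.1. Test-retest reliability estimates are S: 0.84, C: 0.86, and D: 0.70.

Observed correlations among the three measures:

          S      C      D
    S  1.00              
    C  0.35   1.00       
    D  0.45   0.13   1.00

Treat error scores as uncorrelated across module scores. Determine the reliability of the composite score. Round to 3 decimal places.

0.873

Var(S+C+D) = 2.7² + 22.3² + 3.1² + 2·[2.7·22.3·0.35 + 2.7·3.1·0.45 + 22.3·3.1·0.13] = 514.19 + 67.6538 = 581.844.
Because errors are independent across components, Cov(Tᵢ,Tⱼ) = Cov(Xᵢ,Xⱼ); the off-diagonal part of the true-score variance is the same as above.
True-score variance = [2.7²·0.84 + 22.3²·0.86 + 3.1²·0.70] + 67.6538 = 440.52 + 67.6538 = 508.174.
Reliability = 508.174 / 581.844 = 0.873.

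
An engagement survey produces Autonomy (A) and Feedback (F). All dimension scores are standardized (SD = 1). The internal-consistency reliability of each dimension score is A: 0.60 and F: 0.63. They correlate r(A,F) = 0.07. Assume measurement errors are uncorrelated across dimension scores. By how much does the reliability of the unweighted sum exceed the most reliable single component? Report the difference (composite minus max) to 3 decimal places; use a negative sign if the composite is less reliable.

Var(sum) = 2 + 0.14 = 2.14; true-score variance = 1.23 + 0.14 = 1.37; composite reliability = 0.6402.
Max component reliability = 0.6300.
Difference = 0.6402 − 0.6300 = 0.010.

0.010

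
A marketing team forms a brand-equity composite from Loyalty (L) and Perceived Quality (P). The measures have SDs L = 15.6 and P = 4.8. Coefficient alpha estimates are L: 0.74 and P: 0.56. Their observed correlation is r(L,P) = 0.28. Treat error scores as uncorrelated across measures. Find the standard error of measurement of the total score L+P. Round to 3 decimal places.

8.568

Var(total) = 266.4 + 41.9328 = 308.333.
True-score variance = 192.989 + 41.9328 = 234.922, so reliability = 0.7619.
Error variance = 308.333 − 234.922 = 73.4112; SEM = √73.4112 = 8.568.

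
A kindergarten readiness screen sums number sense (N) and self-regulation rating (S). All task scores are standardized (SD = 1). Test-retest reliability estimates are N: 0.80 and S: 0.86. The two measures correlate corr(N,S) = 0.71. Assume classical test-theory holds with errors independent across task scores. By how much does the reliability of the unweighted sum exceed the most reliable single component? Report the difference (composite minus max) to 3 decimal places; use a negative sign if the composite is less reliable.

Var(sum) = 2 + 1.42 = 3.42; true-score variance = 1.66 + 1.42 = 3.08; composite reliability = 0.9006.
Max component reliability = 0.8600.
Difference = 0.9006 − 0.8600 = 0.041.

0.041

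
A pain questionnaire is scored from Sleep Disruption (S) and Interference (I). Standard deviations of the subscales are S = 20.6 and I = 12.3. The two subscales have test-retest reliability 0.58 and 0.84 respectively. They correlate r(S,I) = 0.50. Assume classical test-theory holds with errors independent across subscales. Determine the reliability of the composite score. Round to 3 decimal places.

Var(S+I) = 20.6² + 12.3² + 2·[20.6·12.3·0.50] = 575.65 + 253.38 = 829.03.
Under uncorrelated errors the observed covariances equal the true-score covariances, so only the own-variance terms attenuate.
True-score variance = [20.6²·0.58 + 12.3²·0.84] + 253.38 = 373.212 + 253.38 = 626.592.
Reliability = 626.592 / 829.03 = 0.756.

0.756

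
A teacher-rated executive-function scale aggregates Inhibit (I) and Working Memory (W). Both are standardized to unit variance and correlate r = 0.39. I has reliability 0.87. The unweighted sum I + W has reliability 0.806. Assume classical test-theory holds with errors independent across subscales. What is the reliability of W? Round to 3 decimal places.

Var(I+W) = 2 + 2·0.39 = 2.780.
True-score variance = ρ_I + ρ_W + 2·0.39, so 0.806 = (0.87 + ρ_W + 0.78) / 2.780.
ρ_W = 0.806·2.780 − 0.87 − 0.78 = 0.591.

0.591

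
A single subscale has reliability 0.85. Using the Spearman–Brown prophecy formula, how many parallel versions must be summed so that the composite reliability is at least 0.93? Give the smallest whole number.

3

k ≥ ρ*(1−ρ₁)/(ρ₁(1−ρ*)) = 0.93·0.15 / (0.85·0.07) = 2.345.
Smallest integer k = 3.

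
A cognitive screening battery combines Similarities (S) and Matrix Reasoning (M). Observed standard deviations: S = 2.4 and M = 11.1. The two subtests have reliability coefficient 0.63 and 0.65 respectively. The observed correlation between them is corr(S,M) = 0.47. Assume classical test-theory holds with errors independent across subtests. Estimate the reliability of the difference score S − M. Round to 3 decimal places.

Var(S−M) = 2.4² + 11.1² − 2·2.4·11.1·0.47 = 128.97 − 25.0416 = 103.928.
Because errors are independent across components, Cov(Tᵢ,Tⱼ) = Cov(Xᵢ,Xⱼ); the off-diagonal part of the true-score variance is the same as above.
True-score variance = [2.4²·0.63 + 11.1²·0.65] − 25.0416 = 83.7153 − 25.0416 = 58.6737.
Reliability = 58.6737 / 103.928 = 0.565.

0.565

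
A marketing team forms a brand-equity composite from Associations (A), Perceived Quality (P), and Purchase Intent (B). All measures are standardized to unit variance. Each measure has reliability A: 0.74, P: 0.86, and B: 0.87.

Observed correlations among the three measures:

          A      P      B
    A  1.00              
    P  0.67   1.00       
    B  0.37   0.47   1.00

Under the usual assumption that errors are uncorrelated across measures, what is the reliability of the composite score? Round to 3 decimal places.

Var(A+P+B) = 3 + 2·[0.67 + 0.37 + 0.47] = 3 + 3.02 = 6.02.
With uncorrelated errors the cross-covariances are all true-score covariance, so they carry over unchanged; only the diagonal terms shrink to ρᵢσᵢ².
True-score variance = [0.74 + 0.86 + 0.87] + 3.02 = 2.47 + 3.02 = 5.49.
Reliability = 5.49 / 6.02 = 0.912.

0.912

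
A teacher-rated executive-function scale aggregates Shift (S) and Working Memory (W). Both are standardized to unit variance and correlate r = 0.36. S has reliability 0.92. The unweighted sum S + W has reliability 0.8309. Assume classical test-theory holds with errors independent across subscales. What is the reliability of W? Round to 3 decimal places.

Var(S+W) = 2 + 2·0.36 = 2.720.
True-score variance = ρ_S + ρ_W + 2·0.36, so 0.8309 = (0.92 + ρ_W + 0.72) / 2.720.
ρ_W = 0.8309·2.720 − 0.92 − 0.72 = 0.620.

0.620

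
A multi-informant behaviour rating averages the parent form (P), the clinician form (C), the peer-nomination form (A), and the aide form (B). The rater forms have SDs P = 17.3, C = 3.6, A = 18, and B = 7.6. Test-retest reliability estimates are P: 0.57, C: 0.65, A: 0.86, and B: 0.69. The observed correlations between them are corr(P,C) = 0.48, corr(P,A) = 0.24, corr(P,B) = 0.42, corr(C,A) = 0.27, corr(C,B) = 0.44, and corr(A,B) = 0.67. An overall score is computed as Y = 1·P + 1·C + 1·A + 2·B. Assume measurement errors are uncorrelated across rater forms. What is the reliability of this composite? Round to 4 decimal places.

Var(Y) = 17.3² + 3.6² + 18² + 2²·7.6² + 2·[17.3·3.6·0.48 + 17.3·18·0.24 + 2·17.3·7.6·0.42 + 3.6·18·0.27 + 2·3.6·7.6·0.44 + 2·18·7.6·0.67] = 867.29 + 879.917 = 1747.21.
With uncorrelated errors the cross-covariances are all true-score covariance, so they carry over unchanged; only the diagonal terms shrink to ρᵢσᵢ².
True-score variance = [17.3²·0.57 + 3.6²·0.65 + 18²·0.86 + 2²·7.6²·0.69] + 879.917 = 617.077 + 879.917 = 1496.99.
Reliability = 1496.99 / 1747.21 = 0.8568.

0.8568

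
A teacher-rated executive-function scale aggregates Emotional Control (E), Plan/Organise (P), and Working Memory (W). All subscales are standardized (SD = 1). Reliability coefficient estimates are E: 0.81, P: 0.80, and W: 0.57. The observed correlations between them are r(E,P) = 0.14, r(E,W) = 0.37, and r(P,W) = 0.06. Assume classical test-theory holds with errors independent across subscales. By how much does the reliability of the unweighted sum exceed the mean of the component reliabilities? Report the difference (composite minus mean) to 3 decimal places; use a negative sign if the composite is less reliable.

0.075

Var(sum) = 3 + 1.14 = 4.14; true-score variance = 2.18 + 1.14 = 3.32; composite reliability = 0.8019.
Mean component reliability = 0.7267.
Difference = 0.8019 − 0.7267 = 0.075.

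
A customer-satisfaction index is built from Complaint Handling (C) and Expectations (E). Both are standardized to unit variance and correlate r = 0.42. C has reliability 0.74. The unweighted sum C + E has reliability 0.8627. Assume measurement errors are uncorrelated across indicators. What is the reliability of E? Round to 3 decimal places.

Var(C+E) = 2 + 2·0.42 = 2.840.
True-score variance = ρ_C + ρ_E + 2·0.42, so 0.8627 = (0.74 + ρ_E + 0.84) / 2.840.
ρ_E = 0.8627·2.840 − 0.74 − 0.84 = 0.870.

0.870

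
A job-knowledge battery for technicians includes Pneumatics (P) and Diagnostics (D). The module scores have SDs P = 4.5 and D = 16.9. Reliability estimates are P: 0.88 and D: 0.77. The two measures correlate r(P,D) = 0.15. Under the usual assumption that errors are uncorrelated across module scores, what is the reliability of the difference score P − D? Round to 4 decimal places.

0.7593

Var(P−D) = 4.5² + 16.9² − 2·4.5·16.9·0.15 = 305.86 − 22.815 = 283.045.
With uncorrelated errors the cross-covariances are all true-score covariance, so they carry over unchanged; only the diagonal terms shrink to ρᵢσᵢ².
True-score variance = [4.5²·0.88 + 16.9²·0.77] − 22.815 = 237.74 − 22.815 = 214.925.
Reliability = 214.925 / 283.045 = 0.7593.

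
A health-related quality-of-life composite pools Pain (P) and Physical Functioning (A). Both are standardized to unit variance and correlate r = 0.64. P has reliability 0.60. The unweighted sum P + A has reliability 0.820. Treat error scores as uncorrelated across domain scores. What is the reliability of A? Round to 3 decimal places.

0.810

Var(P+A) = 2 + 2·0.64 = 3.280.
True-score variance = ρ_P + ρ_A + 2·0.64, so 0.820 = (0.60 + ρ_A + 1.28) / 3.280.
ρ_A = 0.820·3.280 − 0.60 − 1.28 = 0.810.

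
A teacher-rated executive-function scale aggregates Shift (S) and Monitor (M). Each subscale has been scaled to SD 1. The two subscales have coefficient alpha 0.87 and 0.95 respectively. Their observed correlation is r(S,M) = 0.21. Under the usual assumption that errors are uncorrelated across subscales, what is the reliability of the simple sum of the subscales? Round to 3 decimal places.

0.926

Var(S+M) = 2 + 2·[0.21] = 2 + 0.42 = 2.42.
Under uncorrelated errors the observed covariances equal the true-score covariances, so only the own-variance terms attenuate.
True-score variance = [0.87 + 0.95] + 0.42 = 1.82 + 0.42 = 2.24.
Reliability = 2.24 / 2.42 = 0.926.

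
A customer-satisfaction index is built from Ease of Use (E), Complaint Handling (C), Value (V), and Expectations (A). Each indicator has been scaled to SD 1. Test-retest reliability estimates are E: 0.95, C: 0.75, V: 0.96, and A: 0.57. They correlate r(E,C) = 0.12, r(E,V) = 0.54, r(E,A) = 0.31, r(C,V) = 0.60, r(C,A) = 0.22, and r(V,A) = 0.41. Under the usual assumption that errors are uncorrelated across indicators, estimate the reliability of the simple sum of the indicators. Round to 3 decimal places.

Var(E+C+V+A) = 4 + 2·[0.12 + 0.54 + 0.31 + 0.60 + 0.22 + 0.41] = 4 + 4.4 = 8.4.
Because errors are independent across components, Cov(Tᵢ,Tⱼ) = Cov(Xᵢ,Xⱼ); the off-diagonal part of the true-score variance is the same as above.
True-score variance = [0.95 + 0.75 + 0.96 + 0.57] + 4.4 = 3.23 + 4.4 = 7.63.
Reliability = 7.63 / 8.4 = 0.908.

0.908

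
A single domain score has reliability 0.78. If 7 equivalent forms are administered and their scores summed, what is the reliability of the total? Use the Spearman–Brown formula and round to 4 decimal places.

0.9613

ρ_k = kρ / (1 + (k−1)ρ) = 7·0.78 / (1 + 6·0.78) = 5.460 / 5.680 = 0.9613.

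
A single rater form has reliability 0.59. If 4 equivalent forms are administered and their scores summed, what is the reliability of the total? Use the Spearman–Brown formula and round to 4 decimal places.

0.8520

ρ_k = kρ / (1 + (k−1)ρ) = 4·0.59 / (1 + 3·0.59) = 2.360 / 2.770 = 0.8520.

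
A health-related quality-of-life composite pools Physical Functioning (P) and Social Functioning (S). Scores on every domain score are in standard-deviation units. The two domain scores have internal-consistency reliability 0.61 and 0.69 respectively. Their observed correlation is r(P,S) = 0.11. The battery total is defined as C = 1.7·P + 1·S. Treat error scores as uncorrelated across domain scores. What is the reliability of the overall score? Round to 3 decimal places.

0.663

Var(C) = 1.7² + 1 + 2·[1.7·0.11] = 3.89 + 0.374 = 4.264.
Because errors are independent across components, Cov(Tᵢ,Tⱼ) = Cov(Xᵢ,Xⱼ); the off-diagonal part of the true-score variance is the same as above.
True-score variance = [1.7²·0.61 + 0.69] + 0.374 = 2.4529 + 0.374 = 2.8269.
Reliability = 2.8269 / 4.264 = 0.663.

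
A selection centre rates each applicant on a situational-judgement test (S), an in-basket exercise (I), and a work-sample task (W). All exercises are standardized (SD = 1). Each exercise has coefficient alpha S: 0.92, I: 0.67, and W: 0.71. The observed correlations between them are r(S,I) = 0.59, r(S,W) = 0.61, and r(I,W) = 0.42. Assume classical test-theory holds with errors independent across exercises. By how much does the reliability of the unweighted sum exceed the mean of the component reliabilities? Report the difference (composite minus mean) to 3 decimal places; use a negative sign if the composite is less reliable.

0.121

Var(sum) = 3 + 3.24 = 6.24; true-score variance = 2.3 + 3.24 = 5.54; composite reliability = 0.8878.
Mean component reliability = 0.7667.
Difference = 0.8878 − 0.7667 = 0.121.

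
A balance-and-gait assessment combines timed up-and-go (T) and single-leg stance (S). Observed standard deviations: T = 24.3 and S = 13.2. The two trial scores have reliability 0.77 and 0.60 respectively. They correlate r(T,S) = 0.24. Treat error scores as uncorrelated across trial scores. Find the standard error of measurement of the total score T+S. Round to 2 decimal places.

Var(total) = 764.73 + 153.965 = 918.695.
True-score variance = 559.221 + 153.965 = 713.186, so reliability = 0.7763.
Error variance = 918.695 − 713.186 = 205.509; SEM = √205.509 = 14.34.

14.34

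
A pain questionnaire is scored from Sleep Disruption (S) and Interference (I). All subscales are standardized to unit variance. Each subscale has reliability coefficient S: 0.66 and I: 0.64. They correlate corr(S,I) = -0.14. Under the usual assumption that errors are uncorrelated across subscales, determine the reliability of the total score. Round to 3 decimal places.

0.593

Var(S+I) = 2 + 2·[(-0.14)] = 2 − 0.28 = 1.72.
Under uncorrelated errors the observed covariances equal the true-score covariances, so only the own-variance terms attenuate.
True-score variance = [0.66 + 0.64] − 0.28 = 1.3 − 0.28 = 1.02.
Reliability = 1.02 / 1.72 = 0.593.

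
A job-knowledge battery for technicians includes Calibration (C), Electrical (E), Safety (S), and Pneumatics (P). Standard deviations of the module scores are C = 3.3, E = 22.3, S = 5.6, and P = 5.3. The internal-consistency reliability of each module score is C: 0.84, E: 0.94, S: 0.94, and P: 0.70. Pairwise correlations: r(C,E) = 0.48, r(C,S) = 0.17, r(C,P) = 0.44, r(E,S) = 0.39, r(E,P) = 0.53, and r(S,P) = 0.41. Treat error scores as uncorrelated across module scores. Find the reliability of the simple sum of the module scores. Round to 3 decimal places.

0.954

Var(C+E+S+P) = 3.3² + 22.3² + 5.6² + 5.3² + 2·[3.3·22.3·0.48 + 3.3·5.6·0.17 + 3.3·5.3·0.44 + 22.3·5.6·0.39 + 22.3·5.3·0.53 + 5.6·5.3·0.41] = 567.63 + 339.346 = 906.976.
Because errors are independent across components, Cov(Tᵢ,Tⱼ) = Cov(Xᵢ,Xⱼ); the off-diagonal part of the true-score variance is the same as above.
True-score variance = [3.3²·0.84 + 22.3²·0.94 + 5.6²·0.94 + 5.3²·0.70] + 339.346 = 525.742 + 339.346 = 865.088.
Reliability = 865.088 / 906.976 = 0.954.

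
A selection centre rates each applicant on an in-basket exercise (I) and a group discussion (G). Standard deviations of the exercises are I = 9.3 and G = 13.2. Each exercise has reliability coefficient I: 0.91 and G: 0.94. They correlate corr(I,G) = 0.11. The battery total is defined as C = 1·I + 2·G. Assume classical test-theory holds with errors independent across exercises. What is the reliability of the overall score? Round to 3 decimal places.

0.941

Var(C) = 9.3² + 2²·13.2² + 2·[2·9.3·13.2·0.11] = 783.45 + 54.0144 = 837.464.
Because errors are independent across components, Cov(Tᵢ,Tⱼ) = Cov(Xᵢ,Xⱼ); the off-diagonal part of the true-score variance is the same as above.
True-score variance = [9.3²·0.91 + 2²·13.2²·0.94] + 54.0144 = 733.848 + 54.0144 = 787.863.
Reliability = 787.863 / 837.464 = 0.941.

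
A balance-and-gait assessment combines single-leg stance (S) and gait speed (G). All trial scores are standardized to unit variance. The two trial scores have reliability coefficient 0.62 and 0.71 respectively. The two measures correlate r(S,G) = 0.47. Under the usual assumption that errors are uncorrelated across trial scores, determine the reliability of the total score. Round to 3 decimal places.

0.772

Var(S+G) = 2 + 2·[0.47] = 2 + 0.94 = 2.94.
Because errors are independent across components, Cov(Tᵢ,Tⱼ) = Cov(Xᵢ,Xⱼ); the off-diagonal part of the true-score variance is the same as above.
True-score variance = [0.62 + 0.71] + 0.94 = 1.33 + 0.94 = 2.27.
Reliability = 2.27 / 2.94 = 0.772.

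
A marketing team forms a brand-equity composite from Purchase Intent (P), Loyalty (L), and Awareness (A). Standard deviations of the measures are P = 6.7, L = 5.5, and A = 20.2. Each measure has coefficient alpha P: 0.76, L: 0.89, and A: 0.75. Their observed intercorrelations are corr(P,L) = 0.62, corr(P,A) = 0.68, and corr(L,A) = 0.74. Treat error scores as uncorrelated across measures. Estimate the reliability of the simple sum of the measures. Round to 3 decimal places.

0.868

Var(P+L+A) = 6.7² + 5.5² + 20.2² + 2·[6.7·5.5·0.62 + 6.7·20.2·0.68 + 5.5·20.2·0.74] = 483.18 + 394.184 = 877.364.
Under uncorrelated errors the observed covariances equal the true-score covariances, so only the own-variance terms attenuate.
True-score variance = [6.7²·0.76 + 5.5²·0.89 + 20.2²·0.75] + 394.184 = 367.069 + 394.184 = 761.253.
Reliability = 761.253 / 877.364 = 0.868.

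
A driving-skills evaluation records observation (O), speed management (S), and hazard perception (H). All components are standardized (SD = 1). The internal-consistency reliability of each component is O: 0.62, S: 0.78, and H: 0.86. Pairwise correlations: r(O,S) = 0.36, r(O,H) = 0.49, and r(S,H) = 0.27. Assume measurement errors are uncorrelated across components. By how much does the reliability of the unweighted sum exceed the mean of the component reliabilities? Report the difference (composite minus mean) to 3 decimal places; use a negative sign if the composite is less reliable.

Var(sum) = 3 + 2.24 = 5.24; true-score variance = 2.26 + 2.24 = 4.5; composite reliability = 0.8588.
Mean component reliability = 0.7533.
Difference = 0.8588 − 0.7533 = 0.105.

0.105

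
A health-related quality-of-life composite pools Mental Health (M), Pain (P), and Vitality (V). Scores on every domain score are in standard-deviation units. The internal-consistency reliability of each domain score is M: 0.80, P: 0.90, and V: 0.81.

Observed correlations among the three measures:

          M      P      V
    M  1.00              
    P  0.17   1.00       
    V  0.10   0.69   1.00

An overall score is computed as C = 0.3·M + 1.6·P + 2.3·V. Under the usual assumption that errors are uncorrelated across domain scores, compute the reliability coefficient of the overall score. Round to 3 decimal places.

Var(C) = 0.3² + 1.6² + 2.3² + 2·[0.48·0.17 + 0.69·0.10 + 3.68·0.69] = 7.94 + 5.3796 = 13.3196.
Under uncorrelated errors the observed covariances equal the true-score covariances, so only the own-variance terms attenuate.
True-score variance = [0.3²·0.80 + 1.6²·0.90 + 2.3²·0.81] + 5.3796 = 6.6609 + 5.3796 = 12.0405.
Reliability = 12.0405 / 13.3196 = 0.904.

0.904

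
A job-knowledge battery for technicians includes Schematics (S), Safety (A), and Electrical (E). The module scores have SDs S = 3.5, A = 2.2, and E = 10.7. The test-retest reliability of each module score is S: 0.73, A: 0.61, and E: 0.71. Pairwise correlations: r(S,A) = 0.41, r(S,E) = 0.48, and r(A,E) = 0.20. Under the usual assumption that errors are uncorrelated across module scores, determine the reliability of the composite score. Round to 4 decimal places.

0.7905

Var(S+A+E) = 3.5² + 2.2² + 10.7² + 2·[3.5·2.2·0.41 + 3.5·10.7·0.48 + 2.2·10.7·0.20] = 131.58 + 51.682 = 183.262.
With uncorrelated errors the cross-covariances are all true-score covariance, so they carry over unchanged; only the diagonal terms shrink to ρᵢσᵢ².
True-score variance = [3.5²·0.73 + 2.2²·0.61 + 10.7²·0.71] + 51.682 = 93.1828 + 51.682 = 144.865.
Reliability = 144.865 / 183.262 = 0.7905.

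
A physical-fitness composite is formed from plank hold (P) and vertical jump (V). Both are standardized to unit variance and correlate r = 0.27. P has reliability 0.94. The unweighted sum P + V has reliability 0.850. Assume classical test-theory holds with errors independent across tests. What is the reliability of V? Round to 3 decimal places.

Var(P+V) = 2 + 2·0.27 = 2.540.
True-score variance = ρ_P + ρ_V + 2·0.27, so 0.850 = (0.94 + ρ_V + 0.54) / 2.540.
ρ_V = 0.850·2.540 − 0.94 − 0.54 = 0.679.

0.679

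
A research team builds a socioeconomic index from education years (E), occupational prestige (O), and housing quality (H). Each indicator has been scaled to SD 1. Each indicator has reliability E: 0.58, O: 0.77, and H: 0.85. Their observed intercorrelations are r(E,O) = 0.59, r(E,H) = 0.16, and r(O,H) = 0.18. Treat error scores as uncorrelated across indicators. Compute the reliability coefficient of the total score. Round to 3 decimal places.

Var(E+O+H) = 3 + 2·[0.59 + 0.16 + 0.18] = 3 + 1.86 = 4.86.
With uncorrelated errors the cross-covariances are all true-score covariance, so they carry over unchanged; only the diagonal terms shrink to ρᵢσᵢ².
True-score variance = [0.58 + 0.77 + 0.85] + 1.86 = 2.2 + 1.86 = 4.06.
Reliability = 4.06 / 4.86 = 0.835.

0.835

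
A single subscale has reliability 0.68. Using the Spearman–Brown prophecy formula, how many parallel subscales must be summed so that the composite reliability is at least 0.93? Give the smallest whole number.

7

k ≥ ρ*(1−ρ₁)/(ρ₁(1−ρ*)) = 0.93·0.32 / (0.68·0.07) = 6.252.
Smallest integer k = 7.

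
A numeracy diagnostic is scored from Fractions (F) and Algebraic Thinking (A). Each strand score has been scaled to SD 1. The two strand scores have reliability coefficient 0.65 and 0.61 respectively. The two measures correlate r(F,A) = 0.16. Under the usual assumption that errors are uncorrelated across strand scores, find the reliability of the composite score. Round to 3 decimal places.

Var(F+A) = 2 + 2·[0.16] = 2 + 0.32 = 2.32.
Under uncorrelated errors the observed covariances equal the true-score covariances, so only the own-variance terms attenuate.
True-score variance = [0.65 + 0.61] + 0.32 = 1.26 + 0.32 = 1.58.
Reliability = 1.58 / 2.32 = 0.681.

0.681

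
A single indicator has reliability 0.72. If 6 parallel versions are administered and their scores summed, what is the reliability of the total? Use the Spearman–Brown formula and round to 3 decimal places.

ρ_k = kρ / (1 + (k−1)ρ) = 6·0.72 / (1 + 5·0.72) = 4.320 / 4.600 = 0.939.

0.939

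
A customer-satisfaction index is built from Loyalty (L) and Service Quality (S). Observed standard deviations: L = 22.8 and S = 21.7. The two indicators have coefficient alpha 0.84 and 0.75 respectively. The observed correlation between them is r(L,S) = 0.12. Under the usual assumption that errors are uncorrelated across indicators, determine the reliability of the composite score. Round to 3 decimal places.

Var(L+S) = 22.8² + 21.7² + 2·[22.8·21.7·0.12] = 990.73 + 118.742 = 1109.47.
Because errors are independent across components, Cov(Tᵢ,Tⱼ) = Cov(Xᵢ,Xⱼ); the off-diagonal part of the true-score variance is the same as above.
True-score variance = [22.8²·0.84 + 21.7²·0.75] + 118.742 = 789.833 + 118.742 = 908.576.
Reliability = 908.576 / 1109.47 = 0.819.

0.819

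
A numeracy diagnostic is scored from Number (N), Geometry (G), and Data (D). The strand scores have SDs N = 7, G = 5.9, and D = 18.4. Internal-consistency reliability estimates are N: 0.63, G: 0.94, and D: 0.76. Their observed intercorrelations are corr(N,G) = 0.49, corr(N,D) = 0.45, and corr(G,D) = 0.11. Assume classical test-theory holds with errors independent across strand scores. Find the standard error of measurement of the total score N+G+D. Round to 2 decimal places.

Var(total) = 422.37 + 180.277 = 602.647.
True-score variance = 320.897 + 180.277 = 501.174, so reliability = 0.8316.
Error variance = 602.647 − 501.174 = 101.473; SEM = √101.473 = 10.07.

10.07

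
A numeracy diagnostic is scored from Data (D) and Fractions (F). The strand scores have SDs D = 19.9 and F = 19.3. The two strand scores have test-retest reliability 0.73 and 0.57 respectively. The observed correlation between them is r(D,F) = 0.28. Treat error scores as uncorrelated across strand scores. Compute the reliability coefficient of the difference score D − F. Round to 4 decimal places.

Var(D−F) = 19.9² + 19.3² − 2·19.9·19.3·0.28 = 768.5 − 215.079 = 553.421.
Under uncorrelated errors the observed covariances equal the true-score covariances, so only the own-variance terms attenuate.
True-score variance = [19.9²·0.73 + 19.3²·0.57] − 215.079 = 501.407 − 215.079 = 286.327.
Reliability = 286.327 / 553.421 = 0.5174.

0.5174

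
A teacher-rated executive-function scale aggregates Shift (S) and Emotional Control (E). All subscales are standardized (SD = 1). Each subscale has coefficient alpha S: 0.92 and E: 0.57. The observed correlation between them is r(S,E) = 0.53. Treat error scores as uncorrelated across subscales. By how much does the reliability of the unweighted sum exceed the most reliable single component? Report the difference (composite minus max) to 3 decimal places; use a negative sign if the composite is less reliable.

-0.087

Var(sum) = 2 + 1.06 = 3.06; true-score variance = 1.49 + 1.06 = 2.55; composite reliability = 0.8333.
Max component reliability = 0.9200.
Difference = 0.8333 − 0.9200 = -0.087.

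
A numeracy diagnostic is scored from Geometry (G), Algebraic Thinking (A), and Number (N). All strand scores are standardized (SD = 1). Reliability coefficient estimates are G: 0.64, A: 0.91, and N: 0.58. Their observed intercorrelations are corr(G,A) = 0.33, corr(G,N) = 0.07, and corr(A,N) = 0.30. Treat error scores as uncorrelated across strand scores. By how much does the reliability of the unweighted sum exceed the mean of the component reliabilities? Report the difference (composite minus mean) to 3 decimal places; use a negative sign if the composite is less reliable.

0.092

Var(sum) = 3 + 1.4 = 4.4; true-score variance = 2.13 + 1.4 = 3.53; composite reliability = 0.8023.
Mean component reliability = 0.7100.
Difference = 0.8023 − 0.7100 = 0.092.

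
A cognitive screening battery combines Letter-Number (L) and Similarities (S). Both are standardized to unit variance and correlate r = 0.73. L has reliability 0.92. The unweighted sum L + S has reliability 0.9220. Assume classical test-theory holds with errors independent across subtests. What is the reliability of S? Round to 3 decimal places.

Var(L+S) = 2 + 2·0.73 = 3.460.
True-score variance = ρ_L + ρ_S + 2·0.73, so 0.9220 = (0.92 + ρ_S + 1.46) / 3.460.
ρ_S = 0.9220·3.460 − 0.92 − 1.46 = 0.810.

0.810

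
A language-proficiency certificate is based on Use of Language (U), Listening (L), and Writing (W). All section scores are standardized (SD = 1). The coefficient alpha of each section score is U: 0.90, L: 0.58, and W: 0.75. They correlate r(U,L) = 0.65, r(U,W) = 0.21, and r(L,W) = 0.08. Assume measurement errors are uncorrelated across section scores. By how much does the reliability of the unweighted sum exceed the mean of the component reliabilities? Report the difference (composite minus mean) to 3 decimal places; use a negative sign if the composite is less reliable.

Var(sum) = 3 + 1.88 = 4.88; true-score variance = 2.23 + 1.88 = 4.11; composite reliability = 0.8422.
Mean component reliability = 0.7433.
Difference = 0.8422 − 0.7433 = 0.099.

0.099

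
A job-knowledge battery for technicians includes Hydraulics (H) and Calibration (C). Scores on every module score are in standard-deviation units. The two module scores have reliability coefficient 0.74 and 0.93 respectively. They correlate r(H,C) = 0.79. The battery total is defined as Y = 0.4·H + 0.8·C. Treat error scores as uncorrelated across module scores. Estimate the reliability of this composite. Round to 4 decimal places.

Var(Y) = 0.4² + 0.8² + 2·[0.32·0.79] = 0.8 + 0.5056 = 1.3056.
Because errors are independent across components, Cov(Tᵢ,Tⱼ) = Cov(Xᵢ,Xⱼ); the off-diagonal part of the true-score variance is the same as above.
True-score variance = [0.4²·0.74 + 0.8²·0.93] + 0.5056 = 0.7136 + 0.5056 = 1.2192.
Reliability = 1.2192 / 1.3056 = 0.9338.

0.9338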